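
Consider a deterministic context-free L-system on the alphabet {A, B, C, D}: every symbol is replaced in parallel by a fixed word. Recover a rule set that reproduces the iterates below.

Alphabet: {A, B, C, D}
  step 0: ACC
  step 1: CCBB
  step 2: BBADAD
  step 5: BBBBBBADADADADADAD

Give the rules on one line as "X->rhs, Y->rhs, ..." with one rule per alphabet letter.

A->CC, B->AD, C->B, D->C

  step 1 ⇒ step 2: CCBB ⇒ B·B·AD·AD
    B ↦ AD
    C ↦ B
  step 0 ⇒ step 1: ACC ⇒ CC·B·B
    A ↦ CC
    D ↦ C  (constrained at step 2)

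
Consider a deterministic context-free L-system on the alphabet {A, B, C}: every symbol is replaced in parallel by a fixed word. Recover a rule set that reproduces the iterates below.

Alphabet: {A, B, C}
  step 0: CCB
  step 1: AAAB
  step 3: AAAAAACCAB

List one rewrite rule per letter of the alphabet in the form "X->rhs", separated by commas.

A->CC, B->AB, C->A

  step 0 ⇒ step 1: CCB ⇒ A·A·AB
    B ↦ AB
    C ↦ A
    A ↦ CC  (constrained at step 1)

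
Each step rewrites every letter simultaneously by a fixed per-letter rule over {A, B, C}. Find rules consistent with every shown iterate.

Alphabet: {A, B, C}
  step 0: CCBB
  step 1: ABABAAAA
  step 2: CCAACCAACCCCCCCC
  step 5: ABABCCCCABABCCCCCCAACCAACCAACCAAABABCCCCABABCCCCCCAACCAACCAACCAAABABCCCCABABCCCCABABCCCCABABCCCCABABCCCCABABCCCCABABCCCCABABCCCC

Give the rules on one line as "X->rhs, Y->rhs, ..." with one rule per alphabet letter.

  step 1 ⇒ step 2: ABABAAAA ⇒ CC·AA·CC·AA·CC·CC·CC·CC
    A ↦ CC
    B ↦ AA
  step 0 ⇒ step 1: CCBB ⇒ AB·AB·AA·AA
    C ↦ AB

A->CC, B->AA, C->AB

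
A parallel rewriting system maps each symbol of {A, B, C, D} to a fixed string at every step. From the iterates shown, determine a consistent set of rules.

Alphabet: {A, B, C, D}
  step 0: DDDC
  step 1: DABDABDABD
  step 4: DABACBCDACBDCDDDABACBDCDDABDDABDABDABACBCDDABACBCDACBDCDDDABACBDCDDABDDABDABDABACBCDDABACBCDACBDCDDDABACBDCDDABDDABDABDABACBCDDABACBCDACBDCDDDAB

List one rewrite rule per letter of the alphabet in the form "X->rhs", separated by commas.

A->ACB, B->CD, C->D, D->DAB

  step 0 ⇒ step 1: DDDC ⇒ DAB·DAB·DAB·D
    C ↦ D
    D ↦ DAB
    A ↦ ACB  (constrained at step 1)
    B ↦ CD  (constrained at step 1)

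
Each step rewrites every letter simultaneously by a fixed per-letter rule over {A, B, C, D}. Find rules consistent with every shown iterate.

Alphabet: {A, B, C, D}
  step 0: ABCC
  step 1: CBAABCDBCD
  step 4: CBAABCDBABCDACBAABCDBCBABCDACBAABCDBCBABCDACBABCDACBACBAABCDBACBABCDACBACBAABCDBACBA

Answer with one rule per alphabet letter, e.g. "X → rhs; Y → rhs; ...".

  step 0 ⇒ step 1: ABCC ⇒ CBA·A·BCD·BCD
    A ↦ CBA
    B ↦ A
    C ↦ BCD
    D ↦ B  (constrained at step 1)

A->CBA, B->A, C->BCD, D->B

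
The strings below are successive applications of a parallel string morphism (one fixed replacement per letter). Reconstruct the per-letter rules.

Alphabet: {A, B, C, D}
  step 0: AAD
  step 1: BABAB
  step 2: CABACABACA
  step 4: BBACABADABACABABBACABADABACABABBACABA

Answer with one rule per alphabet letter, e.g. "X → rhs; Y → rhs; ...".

  step 1 ⇒ step 2: BABAB ⇒ CA·BA·CA·BA·CA
    A ↦ BA
    B ↦ CA
    C ↦ DA  (constrained at step 2)
  step 0 ⇒ step 1: AAD ⇒ BA·BA·B
    D ↦ B

A->BA, B->CA, C->DA, D->B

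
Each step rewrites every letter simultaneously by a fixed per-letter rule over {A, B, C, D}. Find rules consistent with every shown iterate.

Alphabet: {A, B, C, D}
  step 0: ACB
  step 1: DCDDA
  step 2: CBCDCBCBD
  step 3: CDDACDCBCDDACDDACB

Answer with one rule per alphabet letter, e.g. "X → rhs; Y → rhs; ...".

  step 2 ⇒ step 3: CBCDCBCBD ⇒ CD·DA·CD·CB·CD·DA·CD·DA·CB
    B ↦ DA
    C ↦ CD
    D ↦ CB
  step 0 ⇒ step 1: ACB ⇒ D·CD·DA
    A ↦ D

A->D, B->DA, C->CD, D->CB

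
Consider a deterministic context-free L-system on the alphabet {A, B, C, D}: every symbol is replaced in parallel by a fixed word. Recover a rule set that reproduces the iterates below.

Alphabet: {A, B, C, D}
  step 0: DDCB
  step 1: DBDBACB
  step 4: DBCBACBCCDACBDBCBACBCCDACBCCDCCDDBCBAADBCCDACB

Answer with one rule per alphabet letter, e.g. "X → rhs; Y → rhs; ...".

  step 0 ⇒ step 1: DDCB ⇒ DB·DB·A·CB
    B ↦ CB
    C ↦ A
    D ↦ DB
    A ↦ CCD  (constrained at step 1)

A->CCD, B->CB, C->A, D->DB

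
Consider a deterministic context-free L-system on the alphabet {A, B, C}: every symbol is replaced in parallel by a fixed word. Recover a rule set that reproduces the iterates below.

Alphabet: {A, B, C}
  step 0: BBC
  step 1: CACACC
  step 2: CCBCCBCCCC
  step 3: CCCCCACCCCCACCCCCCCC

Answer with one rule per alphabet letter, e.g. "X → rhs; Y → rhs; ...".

  step 2 ⇒ step 3: CCBCCBCCCC ⇒ CC·CC·CA·CC·CC·CA·CC·CC·CC·CC
    B ↦ CA
    C ↦ CC
  step 1 ⇒ step 2: CACACC ⇒ CC·B·CC·B·CC·CC
    A ↦ B

A->B, B->CA, C->CC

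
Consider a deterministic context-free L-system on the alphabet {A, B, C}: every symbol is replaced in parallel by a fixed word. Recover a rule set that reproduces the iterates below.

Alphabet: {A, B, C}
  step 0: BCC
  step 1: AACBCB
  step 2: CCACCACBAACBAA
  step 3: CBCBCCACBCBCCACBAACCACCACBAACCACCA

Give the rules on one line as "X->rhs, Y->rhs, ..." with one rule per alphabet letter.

A->CCA, B->AA, C->CB

  step 2 ⇒ step 3: CCACCACBAACBAA ⇒ CB·CB·CCA·CB·CB·CCA·CB·AA·CCA·CCA·CB·AA·CCA·CCA
    A ↦ CCA
    B ↦ AA
    C ↦ CB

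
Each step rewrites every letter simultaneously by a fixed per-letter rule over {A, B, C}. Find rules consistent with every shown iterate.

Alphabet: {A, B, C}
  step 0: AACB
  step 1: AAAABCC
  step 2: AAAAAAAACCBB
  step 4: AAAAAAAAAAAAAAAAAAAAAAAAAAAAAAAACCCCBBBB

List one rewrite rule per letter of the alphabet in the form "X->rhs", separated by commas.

  step 1 ⇒ step 2: AAAABCC ⇒ AA·AA·AA·AA·CC·B·B
    A ↦ AA
    B ↦ CC
    C ↦ B

A->AA, B->CC, C->B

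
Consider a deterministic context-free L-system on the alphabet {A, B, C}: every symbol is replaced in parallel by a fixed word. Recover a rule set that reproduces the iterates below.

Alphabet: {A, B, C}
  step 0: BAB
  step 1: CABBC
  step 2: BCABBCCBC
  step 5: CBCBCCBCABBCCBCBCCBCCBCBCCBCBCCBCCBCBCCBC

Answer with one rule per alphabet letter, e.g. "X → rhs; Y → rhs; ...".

  step 1 ⇒ step 2: CABBC ⇒ BC·ABB·C·C·BC
    A ↦ ABB
    B ↦ C
    C ↦ BC

A->ABB, B->C, C->BC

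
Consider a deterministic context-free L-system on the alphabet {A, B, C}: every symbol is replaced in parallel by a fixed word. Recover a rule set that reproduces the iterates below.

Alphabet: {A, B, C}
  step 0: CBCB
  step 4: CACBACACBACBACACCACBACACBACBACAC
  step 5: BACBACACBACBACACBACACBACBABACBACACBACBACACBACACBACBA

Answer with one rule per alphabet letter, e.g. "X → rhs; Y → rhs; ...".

  step 4 ⇒ step 5: CACBACACBACBACACCACBACACBACBACAC ⇒ BA·C·BA·CA·C·BA·C·BA·CA·C·BA·CA·C·BA·C·BA·BA·C·BA·CA·C·BA·C·BA·CA·C·BA·CA·C·BA·C·BA
    A ↦ C
    B ↦ CA
    C ↦ BA

A->C, B->CA, C->BA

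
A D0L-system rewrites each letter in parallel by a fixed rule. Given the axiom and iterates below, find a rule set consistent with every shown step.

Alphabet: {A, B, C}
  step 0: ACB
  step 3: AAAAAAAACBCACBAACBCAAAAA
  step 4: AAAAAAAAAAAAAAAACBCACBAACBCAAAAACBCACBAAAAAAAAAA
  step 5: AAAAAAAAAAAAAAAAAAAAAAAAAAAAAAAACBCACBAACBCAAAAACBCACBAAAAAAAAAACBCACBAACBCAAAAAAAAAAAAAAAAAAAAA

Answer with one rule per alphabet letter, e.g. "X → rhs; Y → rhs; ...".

A->AA, B->CA, C->CB

  step 4 ⇒ step 5: AAAAAAAAAAAAAAAACBCACBAACBCAAAAACBCACBAAAAAAAAAA ⇒ AA·AA·AA·AA·AA·AA·AA·AA·AA·AA·AA·AA·AA·AA·AA·AA·CB·CA·CB·AA·CB·CA·AA·AA·CB·CA·CB·AA·AA·AA·AA·AA·CB·CA·CB·AA·CB·CA·AA·AA·AA·AA·AA·AA·AA·AA·AA·AA
    A ↦ AA
    B ↦ CA
    C ↦ CB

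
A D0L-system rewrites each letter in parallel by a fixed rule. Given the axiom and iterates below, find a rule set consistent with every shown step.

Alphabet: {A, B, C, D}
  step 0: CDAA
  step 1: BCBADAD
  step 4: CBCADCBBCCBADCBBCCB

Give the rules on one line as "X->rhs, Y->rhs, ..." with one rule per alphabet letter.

  step 0 ⇒ step 1: CDAA ⇒ B·CB·AD·AD
    A ↦ AD
    C ↦ B
    D ↦ CB
    B ↦ C  (constrained at step 1)

A->AD, B->C, C->B, D->CB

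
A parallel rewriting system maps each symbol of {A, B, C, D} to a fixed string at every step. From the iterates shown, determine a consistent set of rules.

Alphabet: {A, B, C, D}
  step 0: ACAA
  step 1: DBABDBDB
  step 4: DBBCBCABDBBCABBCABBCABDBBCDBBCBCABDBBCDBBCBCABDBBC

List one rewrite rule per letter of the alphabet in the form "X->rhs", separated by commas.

  step 0 ⇒ step 1: ACAA ⇒ DB·AB·DB·DB
    A ↦ DB
    C ↦ AB
    B ↦ BC  (constrained at step 1)
    D ↦ C  (constrained at step 1)

A->DB, B->BC, C->AB, D->C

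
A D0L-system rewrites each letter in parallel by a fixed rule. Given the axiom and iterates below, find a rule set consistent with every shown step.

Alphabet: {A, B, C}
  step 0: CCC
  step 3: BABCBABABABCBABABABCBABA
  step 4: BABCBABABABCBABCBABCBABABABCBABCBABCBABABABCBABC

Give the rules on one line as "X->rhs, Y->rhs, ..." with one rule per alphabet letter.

A->BC, B->BA, C->BA

  step 3 ⇒ step 4: BABCBABABABCBABABABCBABA ⇒ BA·BC·BA·BA·BA·BC·BA·BC·BA·BC·BA·BA·BA·BC·BA·BC·BA·BC·BA·BA·BA·BC·BA·BC
    A ↦ BC
    B ↦ BA
    C ↦ BA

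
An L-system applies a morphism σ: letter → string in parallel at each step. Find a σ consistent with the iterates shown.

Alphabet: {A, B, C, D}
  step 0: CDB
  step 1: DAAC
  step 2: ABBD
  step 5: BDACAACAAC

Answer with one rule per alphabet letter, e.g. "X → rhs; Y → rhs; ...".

A->B, B->AC, C->D, D->A

  step 1 ⇒ step 2: DAAC ⇒ A·B·B·D
    A ↦ B
    C ↦ D
    D ↦ A
  step 0 ⇒ step 1: CDB ⇒ D·A·AC
    B ↦ AC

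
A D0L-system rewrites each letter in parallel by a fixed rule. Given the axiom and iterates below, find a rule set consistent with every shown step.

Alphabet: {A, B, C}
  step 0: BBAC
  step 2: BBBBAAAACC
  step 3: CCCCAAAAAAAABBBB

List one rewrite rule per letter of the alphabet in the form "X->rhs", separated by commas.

A->AA, B->C, C->BB

  step 2 ⇒ step 3: BBBBAAAACC ⇒ C·C·C·C·AA·AA·AA·AA·BB·BB
    A ↦ AA
    B ↦ C
    C ↦ BB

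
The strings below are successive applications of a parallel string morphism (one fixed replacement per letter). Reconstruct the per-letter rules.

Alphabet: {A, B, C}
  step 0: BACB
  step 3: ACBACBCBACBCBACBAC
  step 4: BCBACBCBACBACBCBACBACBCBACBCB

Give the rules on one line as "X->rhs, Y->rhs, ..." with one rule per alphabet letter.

A->BC, B->AC, C->B

  step 3 ⇒ step 4: ACBACBCBACBCBACBAC ⇒ BC·B·AC·BC·B·AC·B·AC·BC·B·AC·B·AC·BC·B·AC·BC·B
    A ↦ BC
    B ↦ AC
    C ↦ B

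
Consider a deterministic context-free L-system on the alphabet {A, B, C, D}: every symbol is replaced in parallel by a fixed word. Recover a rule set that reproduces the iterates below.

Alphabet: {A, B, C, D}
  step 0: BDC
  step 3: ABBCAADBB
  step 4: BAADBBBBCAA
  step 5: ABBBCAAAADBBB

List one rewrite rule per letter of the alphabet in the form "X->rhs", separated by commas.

A->B, B->A, C->DB, D->BC

  step 4 ⇒ step 5: BAADBBBBCAA ⇒ A·B·B·BC·A·A·A·A·DB·B·B
    A ↦ B
    B ↦ A
    C ↦ DB
    D ↦ BC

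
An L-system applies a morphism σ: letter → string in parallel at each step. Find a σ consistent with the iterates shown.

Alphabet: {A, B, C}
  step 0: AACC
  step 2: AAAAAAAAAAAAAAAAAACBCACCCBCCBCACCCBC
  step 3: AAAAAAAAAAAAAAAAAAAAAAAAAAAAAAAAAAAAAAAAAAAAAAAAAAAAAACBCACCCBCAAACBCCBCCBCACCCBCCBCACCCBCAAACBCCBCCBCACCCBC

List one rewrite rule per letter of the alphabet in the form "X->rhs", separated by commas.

  step 2 ⇒ step 3: AAAAAAAAAAAAAAAAAACBCACCCBCCBCACCCBC ⇒ AAA·AAA·AAA·AAA·AAA·AAA·AAA·AAA·AAA·AAA·AAA·AAA·AAA·AAA·AAA·AAA·AAA·AAA·CBC·ACC·CBC·AAA·CBC·CBC·CBC·ACC·CBC·CBC·ACC·CBC·AAA·CBC·CBC·CBC·ACC·CBC
    A ↦ AAA
    B ↦ ACC
    C ↦ CBC

A->AAA, B->ACC, C->CBC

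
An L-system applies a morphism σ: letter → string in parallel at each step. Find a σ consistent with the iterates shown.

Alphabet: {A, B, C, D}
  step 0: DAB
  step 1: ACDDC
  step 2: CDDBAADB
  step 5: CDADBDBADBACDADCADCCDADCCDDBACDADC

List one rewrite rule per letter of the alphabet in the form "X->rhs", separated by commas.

A->CD, B->DC, C->DB, D->A

  step 1 ⇒ step 2: ACDDC ⇒ CD·DB·A·A·DB
    A ↦ CD
    C ↦ DB
    D ↦ A
  step 0 ⇒ step 1: DAB ⇒ A·CD·DC
    B ↦ DC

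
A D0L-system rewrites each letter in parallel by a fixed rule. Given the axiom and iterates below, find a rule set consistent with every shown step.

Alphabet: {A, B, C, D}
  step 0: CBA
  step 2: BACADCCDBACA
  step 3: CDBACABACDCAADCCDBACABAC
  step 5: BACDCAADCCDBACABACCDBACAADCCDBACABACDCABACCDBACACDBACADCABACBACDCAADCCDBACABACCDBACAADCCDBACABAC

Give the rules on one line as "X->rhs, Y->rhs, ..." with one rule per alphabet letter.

  step 2 ⇒ step 3: BACADCCDBACA ⇒ CD·BAC·A·BAC·DC·A·A·DC·CD·BAC·A·BAC
    A ↦ BAC
    B ↦ CD
    C ↦ A
    D ↦ DC

A->BAC, B->CD, C->A, D->DC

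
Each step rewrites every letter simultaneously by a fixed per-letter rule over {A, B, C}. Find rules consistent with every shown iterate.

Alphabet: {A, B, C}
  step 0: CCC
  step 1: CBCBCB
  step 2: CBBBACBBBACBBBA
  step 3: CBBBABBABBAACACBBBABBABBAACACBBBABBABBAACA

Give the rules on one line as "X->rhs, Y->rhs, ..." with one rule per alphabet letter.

A->ACA, B->BBA, C->CB

  step 2 ⇒ step 3: CBBBACBBBACBBBA ⇒ CB·BBA·BBA·BBA·ACA·CB·BBA·BBA·BBA·ACA·CB·BBA·BBA·BBA·ACA
    A ↦ ACA
    B ↦ BBA
    C ↦ CB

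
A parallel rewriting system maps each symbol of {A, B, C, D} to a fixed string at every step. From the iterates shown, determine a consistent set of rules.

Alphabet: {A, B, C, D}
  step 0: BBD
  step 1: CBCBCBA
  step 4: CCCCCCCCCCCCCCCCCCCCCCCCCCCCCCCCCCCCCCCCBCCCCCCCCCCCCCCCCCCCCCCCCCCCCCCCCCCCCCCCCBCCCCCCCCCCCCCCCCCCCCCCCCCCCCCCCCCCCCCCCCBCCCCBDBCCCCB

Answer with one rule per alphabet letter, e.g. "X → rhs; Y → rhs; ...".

  step 0 ⇒ step 1: BBD ⇒ CB·CB·CBA
    B ↦ CB
    D ↦ CBA
    A ↦ DB  (constrained at step 1)
    C ↦ CCC  (constrained at step 1)

A->DB, B->CB, C->CCC, D->CBA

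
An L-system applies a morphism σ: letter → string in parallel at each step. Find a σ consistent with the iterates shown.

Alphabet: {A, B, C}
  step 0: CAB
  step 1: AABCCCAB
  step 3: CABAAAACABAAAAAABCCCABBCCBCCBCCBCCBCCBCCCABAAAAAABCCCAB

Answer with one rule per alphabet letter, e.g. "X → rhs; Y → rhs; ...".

A->BCC, B->CAB, C->AA

  step 0 ⇒ step 1: CAB ⇒ AA·BCC·CAB
    A ↦ BCC
    B ↦ CAB
    C ↦ AA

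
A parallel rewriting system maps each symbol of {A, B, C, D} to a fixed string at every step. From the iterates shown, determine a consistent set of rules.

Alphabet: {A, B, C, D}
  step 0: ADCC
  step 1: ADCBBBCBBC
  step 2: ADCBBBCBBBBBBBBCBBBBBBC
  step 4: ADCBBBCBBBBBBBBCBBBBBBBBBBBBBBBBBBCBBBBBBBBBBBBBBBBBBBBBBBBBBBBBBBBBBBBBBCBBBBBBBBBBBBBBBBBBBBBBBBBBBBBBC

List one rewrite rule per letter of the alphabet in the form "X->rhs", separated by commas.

A->AD, B->BB, C->BBC, D->CB

  step 1 ⇒ step 2: ADCBBBCBBC ⇒ AD·CB·BBC·BB·BB·BB·BBC·BB·BB·BBC
    A ↦ AD
    B ↦ BB
    C ↦ BBC
    D ↦ CB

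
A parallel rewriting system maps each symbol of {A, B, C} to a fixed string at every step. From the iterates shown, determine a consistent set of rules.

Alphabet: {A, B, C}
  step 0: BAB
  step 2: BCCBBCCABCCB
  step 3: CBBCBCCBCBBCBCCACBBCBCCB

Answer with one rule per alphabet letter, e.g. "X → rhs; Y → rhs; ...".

  step 2 ⇒ step 3: BCCBBCCABCCB ⇒ CB·BC·BC·CB·CB·BC·BC·CA·CB·BC·BC·CB
    A ↦ CA
    B ↦ CB
    C ↦ BC

A->CA, B->CB, C->BC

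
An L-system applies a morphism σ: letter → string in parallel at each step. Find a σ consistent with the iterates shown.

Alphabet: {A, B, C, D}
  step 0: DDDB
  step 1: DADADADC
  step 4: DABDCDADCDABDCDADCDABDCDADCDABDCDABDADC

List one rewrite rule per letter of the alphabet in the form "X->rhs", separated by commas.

A->B, B->DC, C->DC, D->DA

  step 0 ⇒ step 1: DDDB ⇒ DA·DA·DA·DC
    B ↦ DC
    D ↦ DA
    A ↦ B  (constrained at step 1)
    C ↦ DC  (constrained at step 1)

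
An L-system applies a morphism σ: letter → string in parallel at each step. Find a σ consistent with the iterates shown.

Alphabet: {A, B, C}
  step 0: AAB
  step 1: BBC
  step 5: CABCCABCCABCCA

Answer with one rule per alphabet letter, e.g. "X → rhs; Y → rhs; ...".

A->B, B->C, C->CA

  step 0 ⇒ step 1: AAB ⇒ B·B·C
    A ↦ B
    B ↦ C
    C ↦ CA  (constrained at step 1)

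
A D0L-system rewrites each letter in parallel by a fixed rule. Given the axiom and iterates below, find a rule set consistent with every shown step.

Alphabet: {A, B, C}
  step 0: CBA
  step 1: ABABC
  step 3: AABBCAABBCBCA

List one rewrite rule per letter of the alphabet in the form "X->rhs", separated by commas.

A->BC, B->A, C->AB

  step 0 ⇒ step 1: CBA ⇒ AB·A·BC
    A ↦ BC
    B ↦ A
    C ↦ AB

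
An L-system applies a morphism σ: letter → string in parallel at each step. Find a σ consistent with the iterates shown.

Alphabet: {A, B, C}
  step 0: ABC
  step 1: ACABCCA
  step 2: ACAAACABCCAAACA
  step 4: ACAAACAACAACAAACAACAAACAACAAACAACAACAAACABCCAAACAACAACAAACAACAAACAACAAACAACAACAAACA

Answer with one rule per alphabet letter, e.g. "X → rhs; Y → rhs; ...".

  step 1 ⇒ step 2: ACABCCA ⇒ ACA·A·ACA·BCC·A·A·ACA
    A ↦ ACA
    B ↦ BCC
    C ↦ A

A->ACA, B->BCC, C->A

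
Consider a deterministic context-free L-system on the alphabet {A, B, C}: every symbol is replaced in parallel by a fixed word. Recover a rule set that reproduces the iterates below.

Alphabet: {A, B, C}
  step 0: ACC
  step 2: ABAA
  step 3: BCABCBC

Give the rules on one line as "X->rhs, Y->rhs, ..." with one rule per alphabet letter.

  step 2 ⇒ step 3: ABAA ⇒ BC·A·BC·BC
    A ↦ BC
    B ↦ A
    C ↦ B  (constrained at step 0)

A->BC, B->A, C->B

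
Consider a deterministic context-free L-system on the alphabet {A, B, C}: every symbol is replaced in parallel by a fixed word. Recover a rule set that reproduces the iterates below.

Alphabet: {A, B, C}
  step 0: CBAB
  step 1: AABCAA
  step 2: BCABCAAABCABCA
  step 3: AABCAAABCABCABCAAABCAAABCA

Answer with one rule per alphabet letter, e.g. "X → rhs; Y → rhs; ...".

A->BCA, B->A, C->A

  step 2 ⇒ step 3: BCABCAAABCABCA ⇒ A·A·BCA·A·A·BCA·BCA·BCA·A·A·BCA·A·A·BCA
    A ↦ BCA
    B ↦ A
    C ↦ A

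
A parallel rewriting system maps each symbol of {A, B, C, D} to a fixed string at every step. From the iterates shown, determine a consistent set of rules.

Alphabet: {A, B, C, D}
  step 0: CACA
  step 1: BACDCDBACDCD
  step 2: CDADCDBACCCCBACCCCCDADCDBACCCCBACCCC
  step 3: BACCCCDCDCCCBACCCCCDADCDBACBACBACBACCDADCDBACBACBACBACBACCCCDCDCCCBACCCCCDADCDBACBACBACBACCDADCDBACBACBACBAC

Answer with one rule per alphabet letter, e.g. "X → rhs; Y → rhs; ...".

  step 2 ⇒ step 3: CDADCDBACCCCBACCCCCDADCDBACCCCBACCCC ⇒ BAC·CCC·DCD·CCC·BAC·CCC·CDA·DCD·BAC·BAC·BAC·BAC·CDA·DCD·BAC·BAC·BAC·BAC·BAC·CCC·DCD·CCC·BAC·CCC·CDA·DCD·BAC·BAC·BAC·BAC·CDA·DCD·BAC·BAC·BAC·BAC
    A ↦ DCD
    B ↦ CDA
    C ↦ BAC
    D ↦ CCC

A->DCD, B->CDA, C->BAC, D->CCC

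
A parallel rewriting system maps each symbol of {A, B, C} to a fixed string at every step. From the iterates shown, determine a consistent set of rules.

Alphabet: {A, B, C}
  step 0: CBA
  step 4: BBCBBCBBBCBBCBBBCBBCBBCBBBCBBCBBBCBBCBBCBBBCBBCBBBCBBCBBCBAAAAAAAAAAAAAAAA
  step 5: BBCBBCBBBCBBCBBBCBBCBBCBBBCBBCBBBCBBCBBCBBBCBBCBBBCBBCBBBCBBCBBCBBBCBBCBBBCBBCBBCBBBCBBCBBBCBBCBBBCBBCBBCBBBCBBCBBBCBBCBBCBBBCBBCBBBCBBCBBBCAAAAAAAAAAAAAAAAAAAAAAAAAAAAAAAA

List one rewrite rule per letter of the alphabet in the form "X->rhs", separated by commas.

  step 4 ⇒ step 5: BBCBBCBBBCBBCBBBCBBCBBCBBBCBBCBBBCBBCBBCBBBCBBCBBBCBBCBBCBAAAAAAAAAAAAAAAA ⇒ BBC·BBC·B·BBC·BBC·B·BBC·BBC·BBC·B·BBC·BBC·B·BBC·BBC·BBC·B·BBC·BBC·B·BBC·BBC·B·BBC·BBC·BBC·B·BBC·BBC·B·BBC·BBC·BBC·B·BBC·BBC·B·BBC·BBC·B·BBC·BBC·BBC·B·BBC·BBC·B·BBC·BBC·BBC·B·BBC·BBC·B·BBC·BBC·B·BBC·AA·AA·AA·AA·AA·AA·AA·AA·AA·AA·AA·AA·AA·AA·AA·AA
    A ↦ AA
    B ↦ BBC
    C ↦ B

A->AA, B->BBC, C->B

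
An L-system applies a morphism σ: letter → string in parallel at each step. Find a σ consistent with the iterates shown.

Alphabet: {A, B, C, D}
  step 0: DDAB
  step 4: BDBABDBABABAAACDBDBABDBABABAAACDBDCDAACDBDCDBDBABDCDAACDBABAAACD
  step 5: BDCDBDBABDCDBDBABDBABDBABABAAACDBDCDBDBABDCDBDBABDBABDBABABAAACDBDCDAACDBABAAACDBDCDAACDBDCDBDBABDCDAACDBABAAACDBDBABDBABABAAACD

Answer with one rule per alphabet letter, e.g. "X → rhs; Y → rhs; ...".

  step 4 ⇒ step 5: BDBABDBABABAAACDBDBABDBABABAAACDBDCDAACDBDCDBDBABDCDAACDBABAAACD ⇒ BD·CD·BD·BA·BD·CD·BD·BA·BD·BA·BD·BA·BA·BA·AA·CD·BD·CD·BD·BA·BD·CD·BD·BA·BD·BA·BD·BA·BA·BA·AA·CD·BD·CD·AA·CD·BA·BA·AA·CD·BD·CD·AA·CD·BD·CD·BD·BA·BD·CD·AA·CD·BA·BA·AA·CD·BD·BA·BD·BA·BA·BA·AA·CD
    A ↦ BA
    B ↦ BD
    C ↦ AA
    D ↦ CD

A->BA, B->BD, C->AA, D->CD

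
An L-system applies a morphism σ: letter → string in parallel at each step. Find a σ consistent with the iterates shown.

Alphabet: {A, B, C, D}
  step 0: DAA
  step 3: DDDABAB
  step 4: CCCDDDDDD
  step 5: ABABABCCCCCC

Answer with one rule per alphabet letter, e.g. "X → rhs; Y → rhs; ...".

  step 4 ⇒ step 5: CCCDDDDDD ⇒ AB·AB·AB·C·C·C·C·C·C
    C ↦ AB
    D ↦ C
  step 3 ⇒ step 4: DDDABAB ⇒ C·C·C·D·DD·D·DD
    A ↦ D
  step 3 ⇒ step 4: DDDABAB ⇒ C·C·C·D·DD·D·DD
    B ↦ DD

A->D, B->DD, C->AB, D->C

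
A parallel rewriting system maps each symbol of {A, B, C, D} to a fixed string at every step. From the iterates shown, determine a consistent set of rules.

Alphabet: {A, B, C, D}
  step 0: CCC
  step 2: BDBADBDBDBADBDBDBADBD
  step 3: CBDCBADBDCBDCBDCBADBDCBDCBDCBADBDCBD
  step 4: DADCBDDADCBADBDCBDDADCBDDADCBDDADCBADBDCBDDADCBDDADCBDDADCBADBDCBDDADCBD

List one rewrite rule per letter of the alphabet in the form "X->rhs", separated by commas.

A->BAD, B->C, C->DAD, D->BD

  step 3 ⇒ step 4: CBDCBADBDCBDCBDCBADBDCBDCBDCBADBDCBD ⇒ DAD·C·BD·DAD·C·BAD·BD·C·BD·DAD·C·BD·DAD·C·BD·DAD·C·BAD·BD·C·BD·DAD·C·BD·DAD·C·BD·DAD·C·BAD·BD·C·BD·DAD·C·BD
    A ↦ BAD
    B ↦ C
    C ↦ DAD
    D ↦ BD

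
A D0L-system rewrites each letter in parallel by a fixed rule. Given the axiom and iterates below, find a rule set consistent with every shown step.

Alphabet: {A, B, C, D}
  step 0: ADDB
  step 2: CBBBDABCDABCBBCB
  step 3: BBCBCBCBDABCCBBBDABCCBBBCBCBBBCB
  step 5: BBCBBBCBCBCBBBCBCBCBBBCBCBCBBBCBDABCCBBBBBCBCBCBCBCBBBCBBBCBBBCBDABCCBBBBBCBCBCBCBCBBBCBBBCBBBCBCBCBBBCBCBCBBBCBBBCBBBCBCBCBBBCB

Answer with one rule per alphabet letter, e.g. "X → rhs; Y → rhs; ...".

A->BC, B->CB, C->BB, D->DA

  step 2 ⇒ step 3: CBBBDABCDABCBBCB ⇒ BB·CB·CB·CB·DA·BC·CB·BB·DA·BC·CB·BB·CB·CB·BB·CB
    A ↦ BC
    B ↦ CB
    C ↦ BB
    D ↦ DA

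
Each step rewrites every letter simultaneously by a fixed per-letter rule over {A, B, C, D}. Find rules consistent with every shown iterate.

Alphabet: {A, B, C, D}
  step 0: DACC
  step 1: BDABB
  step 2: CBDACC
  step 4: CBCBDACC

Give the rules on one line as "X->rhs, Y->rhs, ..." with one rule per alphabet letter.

  step 1 ⇒ step 2: BDABB ⇒ C·B·DA·C·C
    A ↦ DA
    B ↦ C
    D ↦ B
  step 0 ⇒ step 1: DACC ⇒ B·DA·B·B
    C ↦ B

A->DA, B->C, C->B, D->B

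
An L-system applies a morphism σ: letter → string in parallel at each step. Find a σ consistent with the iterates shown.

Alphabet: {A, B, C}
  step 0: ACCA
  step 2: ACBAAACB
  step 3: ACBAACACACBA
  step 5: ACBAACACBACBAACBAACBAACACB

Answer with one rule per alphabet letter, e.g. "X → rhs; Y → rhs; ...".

A->AC, B->A, C->B

  step 2 ⇒ step 3: ACBAAACB ⇒ AC·B·A·AC·AC·AC·B·A
    A ↦ AC
    B ↦ A
    C ↦ B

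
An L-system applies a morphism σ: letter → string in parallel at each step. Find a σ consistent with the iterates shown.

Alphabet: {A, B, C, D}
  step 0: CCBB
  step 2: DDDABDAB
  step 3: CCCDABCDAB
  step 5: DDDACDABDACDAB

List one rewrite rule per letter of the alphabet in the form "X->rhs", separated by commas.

A->D, B->AB, C->A, D->C

  step 2 ⇒ step 3: DDDABDAB ⇒ C·C·C·D·AB·C·D·AB
    A ↦ D
    B ↦ AB
    D ↦ C
    C ↦ A  (constrained at step 0)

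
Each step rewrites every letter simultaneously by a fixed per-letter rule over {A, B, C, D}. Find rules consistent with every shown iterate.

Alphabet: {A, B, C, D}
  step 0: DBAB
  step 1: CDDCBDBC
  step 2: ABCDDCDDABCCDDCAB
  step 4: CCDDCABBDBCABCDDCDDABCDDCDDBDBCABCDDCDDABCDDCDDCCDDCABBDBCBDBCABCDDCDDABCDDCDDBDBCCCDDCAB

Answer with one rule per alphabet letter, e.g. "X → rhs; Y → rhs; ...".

  step 1 ⇒ step 2: CDDCBDBC ⇒ AB·CDD·CDD·AB·C·CDD·C·AB
    B ↦ C
    C ↦ AB
    D ↦ CDD
  step 0 ⇒ step 1: DBAB ⇒ CDD·C·BDB·C
    A ↦ BDB

A->BDB, B->C, C->AB, D->CDD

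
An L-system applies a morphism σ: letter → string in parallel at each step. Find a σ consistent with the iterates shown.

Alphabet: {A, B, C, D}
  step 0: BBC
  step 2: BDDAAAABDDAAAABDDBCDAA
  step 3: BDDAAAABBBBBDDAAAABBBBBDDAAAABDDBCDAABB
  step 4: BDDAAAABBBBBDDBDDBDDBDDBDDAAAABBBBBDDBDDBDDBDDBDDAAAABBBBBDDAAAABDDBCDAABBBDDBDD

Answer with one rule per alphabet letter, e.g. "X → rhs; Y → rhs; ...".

A->B, B->BDD, C->BCD, D->AA

  step 3 ⇒ step 4: BDDAAAABBBBBDDAAAABBBBBDDAAAABDDBCDAABB ⇒ BDD·AA·AA·B·B·B·B·BDD·BDD·BDD·BDD·BDD·AA·AA·B·B·B·B·BDD·BDD·BDD·BDD·BDD·AA·AA·B·B·B·B·BDD·AA·AA·BDD·BCD·AA·B·B·BDD·BDD
    A ↦ B
    B ↦ BDD
    C ↦ BCD
    D ↦ AA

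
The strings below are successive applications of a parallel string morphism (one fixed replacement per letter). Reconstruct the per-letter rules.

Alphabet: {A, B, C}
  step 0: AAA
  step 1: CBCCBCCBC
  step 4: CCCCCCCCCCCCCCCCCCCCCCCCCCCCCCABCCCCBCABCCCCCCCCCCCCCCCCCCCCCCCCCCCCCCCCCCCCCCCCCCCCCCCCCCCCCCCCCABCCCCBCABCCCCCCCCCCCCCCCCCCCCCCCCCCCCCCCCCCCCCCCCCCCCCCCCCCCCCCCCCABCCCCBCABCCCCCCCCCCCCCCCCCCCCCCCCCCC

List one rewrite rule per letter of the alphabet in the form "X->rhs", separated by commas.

A->CBC, B->AB, C->CCC

  step 0 ⇒ step 1: AAA ⇒ CBC·CBC·CBC
    A ↦ CBC
    B ↦ AB  (constrained at step 1)
    C ↦ CCC  (constrained at step 1)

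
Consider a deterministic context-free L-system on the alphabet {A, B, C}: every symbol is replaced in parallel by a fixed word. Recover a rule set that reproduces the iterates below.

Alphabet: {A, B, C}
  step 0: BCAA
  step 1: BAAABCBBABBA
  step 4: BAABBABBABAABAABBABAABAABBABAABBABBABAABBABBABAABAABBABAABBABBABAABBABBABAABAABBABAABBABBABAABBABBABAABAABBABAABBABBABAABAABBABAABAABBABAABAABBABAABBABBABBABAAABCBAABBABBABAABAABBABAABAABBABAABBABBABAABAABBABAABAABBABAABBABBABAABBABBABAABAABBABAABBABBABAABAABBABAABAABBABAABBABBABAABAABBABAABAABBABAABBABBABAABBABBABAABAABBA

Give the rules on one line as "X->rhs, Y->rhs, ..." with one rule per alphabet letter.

A->BBA, B->BAA, C->ABC

  step 0 ⇒ step 1: BCAA ⇒ BAA·ABC·BBA·BBA
    A ↦ BBA
    B ↦ BAA
    C ↦ ABC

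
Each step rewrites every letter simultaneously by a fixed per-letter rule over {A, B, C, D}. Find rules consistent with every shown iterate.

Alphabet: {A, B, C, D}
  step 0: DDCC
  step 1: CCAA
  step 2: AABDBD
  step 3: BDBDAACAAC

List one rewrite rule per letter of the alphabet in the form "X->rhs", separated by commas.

  step 2 ⇒ step 3: AABDBD ⇒ BD·BD·AA·C·AA·C
    A ↦ BD
    B ↦ AA
    D ↦ C
  step 0 ⇒ step 1: DDCC ⇒ C·C·A·A
    C ↦ A

A->BD, B->AA, C->A, D->C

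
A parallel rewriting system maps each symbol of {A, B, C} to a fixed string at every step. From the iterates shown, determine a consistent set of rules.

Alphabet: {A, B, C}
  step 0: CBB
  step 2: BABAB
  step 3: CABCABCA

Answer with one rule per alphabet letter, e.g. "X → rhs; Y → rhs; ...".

A->B, B->CA, C->A

  step 2 ⇒ step 3: BABAB ⇒ CA·B·CA·B·CA
    A ↦ B
    B ↦ CA
    C ↦ A  (constrained at step 0)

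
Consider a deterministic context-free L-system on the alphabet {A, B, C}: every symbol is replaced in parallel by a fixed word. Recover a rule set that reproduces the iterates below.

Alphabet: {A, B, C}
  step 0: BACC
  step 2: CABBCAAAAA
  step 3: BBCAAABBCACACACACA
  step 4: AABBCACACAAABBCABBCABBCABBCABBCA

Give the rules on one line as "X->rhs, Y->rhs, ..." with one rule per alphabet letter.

  step 3 ⇒ step 4: BBCAAABBCACACACACA ⇒ A·A·BB·CA·CA·CA·A·A·BB·CA·BB·CA·BB·CA·BB·CA·BB·CA
    A ↦ CA
    B ↦ A
    C ↦ BB

A->CA, B->A, C->BB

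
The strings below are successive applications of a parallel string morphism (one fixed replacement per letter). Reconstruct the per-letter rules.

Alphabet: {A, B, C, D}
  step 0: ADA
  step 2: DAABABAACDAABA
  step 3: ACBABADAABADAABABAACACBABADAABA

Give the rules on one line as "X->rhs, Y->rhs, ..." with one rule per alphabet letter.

  step 2 ⇒ step 3: DAABABAACDAABA ⇒ AC·BA·BA·DAA·BA·DAA·BA·BA·AC·AC·BA·BA·DAA·BA
    A ↦ BA
    B ↦ DAA
    C ↦ AC
    D ↦ AC

A->BA, B->DAA, C->AC, D->AC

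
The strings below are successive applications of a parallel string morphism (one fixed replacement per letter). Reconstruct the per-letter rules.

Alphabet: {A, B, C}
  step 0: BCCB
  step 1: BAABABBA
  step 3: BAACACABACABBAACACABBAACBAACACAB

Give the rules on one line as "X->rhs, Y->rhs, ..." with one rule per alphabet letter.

  step 0 ⇒ step 1: BCCB ⇒ BA·AB·AB·BA
    B ↦ BA
    C ↦ AB
    A ↦ AC  (constrained at step 1)

A->AC, B->BA, C->AB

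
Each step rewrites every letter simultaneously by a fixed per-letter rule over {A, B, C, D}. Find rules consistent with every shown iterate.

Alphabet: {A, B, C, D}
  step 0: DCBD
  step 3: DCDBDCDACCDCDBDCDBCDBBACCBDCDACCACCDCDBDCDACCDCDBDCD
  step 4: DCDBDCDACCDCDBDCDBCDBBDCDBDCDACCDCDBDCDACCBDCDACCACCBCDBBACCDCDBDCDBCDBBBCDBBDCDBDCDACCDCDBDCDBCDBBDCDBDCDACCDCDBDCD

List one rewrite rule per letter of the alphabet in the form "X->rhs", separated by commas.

A->BCD, B->ACC, C->B, D->DCD

  step 3 ⇒ step 4: DCDBDCDACCDCDBDCDBCDBBACCBDCDACCACCDCDBDCDACCDCDBDCD ⇒ DCD·B·DCD·ACC·DCD·B·DCD·BCD·B·B·DCD·B·DCD·ACC·DCD·B·DCD·ACC·B·DCD·ACC·ACC·BCD·B·B·ACC·DCD·B·DCD·BCD·B·B·BCD·B·B·DCD·B·DCD·ACC·DCD·B·DCD·BCD·B·B·DCD·B·DCD·ACC·DCD·B·DCD
    A ↦ BCD
    B ↦ ACC
    C ↦ B
    D ↦ DCD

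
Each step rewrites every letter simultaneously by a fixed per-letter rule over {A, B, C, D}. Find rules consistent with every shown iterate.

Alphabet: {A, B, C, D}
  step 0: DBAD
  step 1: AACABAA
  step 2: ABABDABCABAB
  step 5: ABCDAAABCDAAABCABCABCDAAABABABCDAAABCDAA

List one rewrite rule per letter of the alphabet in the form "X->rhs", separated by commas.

  step 1 ⇒ step 2: AACABAA ⇒ AB·AB·D·AB·C·AB·AB
    A ↦ AB
    B ↦ C
    C ↦ D
  step 0 ⇒ step 1: DBAD ⇒ AA·C·AB·AA
    D ↦ AA

A->AB, B->C, C->D, D->AA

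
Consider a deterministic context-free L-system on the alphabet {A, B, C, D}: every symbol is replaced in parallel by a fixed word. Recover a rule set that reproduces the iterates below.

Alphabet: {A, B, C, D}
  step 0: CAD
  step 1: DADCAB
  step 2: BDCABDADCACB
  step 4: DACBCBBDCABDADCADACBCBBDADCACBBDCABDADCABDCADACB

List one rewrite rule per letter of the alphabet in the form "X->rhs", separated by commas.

A->DCA, B->CB, C->DA, D->B

  step 1 ⇒ step 2: DADCAB ⇒ B·DCA·B·DA·DCA·CB
    A ↦ DCA
    B ↦ CB
    C ↦ DA
    D ↦ B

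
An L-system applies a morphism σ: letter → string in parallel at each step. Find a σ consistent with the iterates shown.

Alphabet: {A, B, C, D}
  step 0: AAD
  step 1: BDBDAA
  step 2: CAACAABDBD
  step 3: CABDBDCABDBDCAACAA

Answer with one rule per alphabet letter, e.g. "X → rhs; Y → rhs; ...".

  step 2 ⇒ step 3: CAACAABDBD ⇒ CA·BD·BD·CA·BD·BD·C·AA·C·AA
    A ↦ BD
    B ↦ C
    C ↦ CA
    D ↦ AA

A->BD, B->C, C->CA, D->AA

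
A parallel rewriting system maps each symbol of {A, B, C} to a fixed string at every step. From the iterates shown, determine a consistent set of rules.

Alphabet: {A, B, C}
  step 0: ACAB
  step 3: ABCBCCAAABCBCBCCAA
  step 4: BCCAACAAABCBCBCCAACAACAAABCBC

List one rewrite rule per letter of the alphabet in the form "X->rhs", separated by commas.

A->BC, B->CA, C->A

  step 3 ⇒ step 4: ABCBCCAAABCBCBCCAA ⇒ BC·CA·A·CA·A·A·BC·BC·BC·CA·A·CA·A·CA·A·A·BC·BC
    A ↦ BC
    B ↦ CA
    C ↦ A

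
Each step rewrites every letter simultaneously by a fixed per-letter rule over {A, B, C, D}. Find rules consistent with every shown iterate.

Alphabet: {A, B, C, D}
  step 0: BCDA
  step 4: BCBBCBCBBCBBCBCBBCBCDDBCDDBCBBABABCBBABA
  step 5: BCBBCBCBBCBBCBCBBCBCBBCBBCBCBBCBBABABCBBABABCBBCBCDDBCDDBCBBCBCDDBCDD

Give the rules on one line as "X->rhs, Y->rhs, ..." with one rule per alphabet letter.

A->DD, B->BC, C->B, D->BA

  step 4 ⇒ step 5: BCBBCBCBBCBBCBCBBCBCDDBCDDBCBBABABCBBABA ⇒ BC·B·BC·BC·B·BC·B·BC·BC·B·BC·BC·B·BC·B·BC·BC·B·BC·B·BA·BA·BC·B·BA·BA·BC·B·BC·BC·DD·BC·DD·BC·B·BC·BC·DD·BC·DD
    A ↦ DD
    B ↦ BC
    C ↦ B
    D ↦ BA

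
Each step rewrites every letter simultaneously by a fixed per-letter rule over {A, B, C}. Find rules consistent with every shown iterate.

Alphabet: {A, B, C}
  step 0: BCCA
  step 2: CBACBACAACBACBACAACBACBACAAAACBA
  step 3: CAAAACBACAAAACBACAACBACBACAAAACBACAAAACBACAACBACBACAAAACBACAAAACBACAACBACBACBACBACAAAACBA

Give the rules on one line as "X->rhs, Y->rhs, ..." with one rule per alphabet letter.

  step 2 ⇒ step 3: CBACBACAACBACBACAACBACBACAAAACBA ⇒ CAA·AA·CBA·CAA·AA·CBA·CAA·CBA·CBA·CAA·AA·CBA·CAA·AA·CBA·CAA·CBA·CBA·CAA·AA·CBA·CAA·AA·CBA·CAA·CBA·CBA·CBA·CBA·CAA·AA·CBA
    A ↦ CBA
    B ↦ AA
    C ↦ CAA

A->CBA, B->AA, C->CAA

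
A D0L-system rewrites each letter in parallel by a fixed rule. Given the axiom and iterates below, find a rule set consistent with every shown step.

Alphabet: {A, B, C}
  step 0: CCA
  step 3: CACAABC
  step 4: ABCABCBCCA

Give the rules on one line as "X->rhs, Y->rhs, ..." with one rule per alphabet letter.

  step 3 ⇒ step 4: CACAABC ⇒ A·BC·A·BC·BC·C·A
    A ↦ BC
    B ↦ C
    C ↦ A

A->BC, B->C, C->A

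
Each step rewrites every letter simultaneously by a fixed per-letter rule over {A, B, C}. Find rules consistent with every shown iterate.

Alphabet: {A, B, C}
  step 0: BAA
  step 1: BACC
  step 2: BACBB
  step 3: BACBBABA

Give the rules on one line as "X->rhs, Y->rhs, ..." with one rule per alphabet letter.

A->C, B->BA, C->B

  step 2 ⇒ step 3: BACBB ⇒ BA·C·B·BA·BA
    A ↦ C
    B ↦ BA
    C ↦ B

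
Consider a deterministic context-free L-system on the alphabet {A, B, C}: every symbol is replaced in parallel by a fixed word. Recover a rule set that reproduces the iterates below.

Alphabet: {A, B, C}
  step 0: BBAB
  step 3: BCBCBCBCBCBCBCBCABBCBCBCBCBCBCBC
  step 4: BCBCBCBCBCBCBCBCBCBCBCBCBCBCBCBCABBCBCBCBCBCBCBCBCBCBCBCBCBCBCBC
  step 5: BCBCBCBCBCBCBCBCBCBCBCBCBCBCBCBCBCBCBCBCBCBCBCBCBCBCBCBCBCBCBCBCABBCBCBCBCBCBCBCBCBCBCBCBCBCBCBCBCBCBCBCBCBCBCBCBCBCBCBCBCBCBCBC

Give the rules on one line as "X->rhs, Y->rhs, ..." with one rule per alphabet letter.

A->AB, B->BC, C->BC

  step 4 ⇒ step 5: BCBCBCBCBCBCBCBCBCBCBCBCBCBCBCBCABBCBCBCBCBCBCBCBCBCBCBCBCBCBCBC ⇒ BC·BC·BC·BC·BC·BC·BC·BC·BC·BC·BC·BC·BC·BC·BC·BC·BC·BC·BC·BC·BC·BC·BC·BC·BC·BC·BC·BC·BC·BC·BC·BC·AB·BC·BC·BC·BC·BC·BC·BC·BC·BC·BC·BC·BC·BC·BC·BC·BC·BC·BC·BC·BC·BC·BC·BC·BC·BC·BC·BC·BC·BC·BC·BC
    A ↦ AB
    B ↦ BC
    C ↦ BC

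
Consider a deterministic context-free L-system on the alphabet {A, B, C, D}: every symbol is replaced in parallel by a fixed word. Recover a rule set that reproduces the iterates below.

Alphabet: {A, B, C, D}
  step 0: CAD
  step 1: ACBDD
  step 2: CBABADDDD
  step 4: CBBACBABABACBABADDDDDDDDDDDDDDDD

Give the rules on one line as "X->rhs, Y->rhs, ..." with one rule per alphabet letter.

  step 1 ⇒ step 2: ACBDD ⇒ CB·A·BA·DD·DD
    A ↦ CB
    B ↦ BA
    C ↦ A
    D ↦ DD

A->CB, B->BA, C->A, D->DD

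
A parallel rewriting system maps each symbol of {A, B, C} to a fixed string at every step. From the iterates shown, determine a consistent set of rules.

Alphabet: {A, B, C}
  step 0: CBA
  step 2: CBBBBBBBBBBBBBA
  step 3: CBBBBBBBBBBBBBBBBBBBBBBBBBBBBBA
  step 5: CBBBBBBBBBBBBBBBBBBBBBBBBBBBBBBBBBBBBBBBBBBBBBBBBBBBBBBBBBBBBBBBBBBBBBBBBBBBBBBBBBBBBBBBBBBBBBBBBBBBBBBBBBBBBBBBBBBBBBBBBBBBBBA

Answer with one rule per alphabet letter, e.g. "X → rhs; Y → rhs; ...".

A->BA, B->BB, C->CBB

  step 2 ⇒ step 3: CBBBBBBBBBBBBBA ⇒ CBB·BB·BB·BB·BB·BB·BB·BB·BB·BB·BB·BB·BB·BB·BA
    A ↦ BA
    B ↦ BB
    C ↦ CBB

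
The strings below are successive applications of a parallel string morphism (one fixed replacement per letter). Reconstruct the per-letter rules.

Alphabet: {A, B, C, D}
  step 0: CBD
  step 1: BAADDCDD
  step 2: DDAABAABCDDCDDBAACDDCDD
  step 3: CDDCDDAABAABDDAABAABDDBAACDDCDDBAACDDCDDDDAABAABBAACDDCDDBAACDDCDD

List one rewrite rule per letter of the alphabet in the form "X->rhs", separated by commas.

A->AAB, B->DD, C->BAA, D->CDD

  step 2 ⇒ step 3: DDAABAABCDDCDDBAACDDCDD ⇒ CDD·CDD·AAB·AAB·DD·AAB·AAB·DD·BAA·CDD·CDD·BAA·CDD·CDD·DD·AAB·AAB·BAA·CDD·CDD·BAA·CDD·CDD
    A ↦ AAB
    B ↦ DD
    C ↦ BAA
    D ↦ CDD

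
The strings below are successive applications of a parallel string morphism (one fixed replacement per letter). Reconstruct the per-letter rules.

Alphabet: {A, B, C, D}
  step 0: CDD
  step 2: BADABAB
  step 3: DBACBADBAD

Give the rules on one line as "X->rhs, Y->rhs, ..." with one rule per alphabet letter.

A->BA, B->D, C->AB, D->C

  step 2 ⇒ step 3: BADABAB ⇒ D·BA·C·BA·D·BA·D
    A ↦ BA
    B ↦ D
    D ↦ C
    C ↦ AB  (constrained at step 0)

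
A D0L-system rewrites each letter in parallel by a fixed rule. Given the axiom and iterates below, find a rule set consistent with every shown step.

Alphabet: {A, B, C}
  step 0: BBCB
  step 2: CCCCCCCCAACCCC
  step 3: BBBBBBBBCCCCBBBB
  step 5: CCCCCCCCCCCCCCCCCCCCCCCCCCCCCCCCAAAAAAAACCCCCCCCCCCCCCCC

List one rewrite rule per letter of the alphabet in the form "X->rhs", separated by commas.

  step 2 ⇒ step 3: CCCCCCCCAACCCC ⇒ B·B·B·B·B·B·B·B·CC·CC·B·B·B·B
    A ↦ CC
    C ↦ B
    B ↦ AA  (constrained at step 0)

A->CC, B->AA, C->B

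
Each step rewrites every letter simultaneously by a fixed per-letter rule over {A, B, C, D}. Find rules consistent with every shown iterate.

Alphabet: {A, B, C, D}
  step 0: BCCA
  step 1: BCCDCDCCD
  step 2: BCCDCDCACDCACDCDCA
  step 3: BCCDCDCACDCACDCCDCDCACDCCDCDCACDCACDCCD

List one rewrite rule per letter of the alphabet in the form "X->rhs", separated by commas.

  step 2 ⇒ step 3: BCCDCDCACDCACDCDCA ⇒ BC·CD·CD·CA·CD·CA·CD·CCD·CD·CA·CD·CCD·CD·CA·CD·CA·CD·CCD
    A ↦ CCD
    B ↦ BC
    C ↦ CD
    D ↦ CA

A->CCD, B->BC, C->CD, D->CA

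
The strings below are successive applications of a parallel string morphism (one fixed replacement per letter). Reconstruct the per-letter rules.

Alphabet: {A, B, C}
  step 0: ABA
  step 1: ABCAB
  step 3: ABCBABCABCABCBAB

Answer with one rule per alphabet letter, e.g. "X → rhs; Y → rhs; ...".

A->AB, B->C, C->BAB

  step 0 ⇒ step 1: ABA ⇒ AB·C·AB
    A ↦ AB
    B ↦ C
    C ↦ BAB  (constrained at step 1)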